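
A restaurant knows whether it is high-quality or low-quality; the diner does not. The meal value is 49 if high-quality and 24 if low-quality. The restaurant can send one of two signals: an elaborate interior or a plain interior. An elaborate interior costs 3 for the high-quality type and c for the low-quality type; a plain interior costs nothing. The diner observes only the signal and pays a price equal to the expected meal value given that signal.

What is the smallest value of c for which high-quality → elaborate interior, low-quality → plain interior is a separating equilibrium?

25

Under separation: elaborate interior → high-quality (pays 49); plain interior → low-quality (pays 24).
High-quality: 49 − 3 = 46 ≥ 24 − 0 = 24. Holds regardless of c. ✓
Low-quality: 24 − 0 ≥ 49 − c, so c ≥ 49 − 24 = 25.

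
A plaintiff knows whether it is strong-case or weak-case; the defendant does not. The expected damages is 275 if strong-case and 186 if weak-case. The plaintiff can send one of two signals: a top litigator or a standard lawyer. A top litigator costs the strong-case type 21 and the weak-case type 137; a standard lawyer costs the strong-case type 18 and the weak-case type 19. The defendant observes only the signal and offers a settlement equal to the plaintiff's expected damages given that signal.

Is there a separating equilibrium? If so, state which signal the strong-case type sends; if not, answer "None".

top litigator

Try strong-case → top litigator, weak-case → standard lawyer:
  If types separate, top litigator earns payment 275 and standard lawyer earns 186.
  Strong-case: top litigator gives 275 − 21 = 254; standard lawyer gives 186 − 18 = 168. No deviation. ✓
  Weak-case: standard lawyer gives 186 − 19 = 167; top litigator gives 275 − 137 = 138. No deviation. ✓
Both hold — the strong-case type sends top litigator.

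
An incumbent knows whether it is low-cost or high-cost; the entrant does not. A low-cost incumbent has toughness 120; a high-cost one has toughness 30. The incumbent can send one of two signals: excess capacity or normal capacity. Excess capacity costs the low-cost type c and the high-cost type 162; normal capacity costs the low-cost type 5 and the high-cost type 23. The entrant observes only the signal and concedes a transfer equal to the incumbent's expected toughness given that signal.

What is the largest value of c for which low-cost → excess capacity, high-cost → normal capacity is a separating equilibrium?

95

Under separation: excess capacity → low-cost (pays 120); normal capacity → high-cost (pays 30).
High-cost: 30 − 23 = 7 ≥ 120 − 162 = -42. Holds regardless of c. ✓
Low-cost: 120 − c ≥ 30 − 5, so c ≤ 120 − 25 = 95.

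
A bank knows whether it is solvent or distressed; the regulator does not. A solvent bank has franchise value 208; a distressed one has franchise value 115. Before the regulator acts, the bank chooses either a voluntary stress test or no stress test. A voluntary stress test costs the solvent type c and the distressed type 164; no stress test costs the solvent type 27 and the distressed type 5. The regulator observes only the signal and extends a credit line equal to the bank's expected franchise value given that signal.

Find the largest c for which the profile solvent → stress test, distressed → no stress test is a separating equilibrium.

120

Under separation: stress test → solvent (pays 208); no stress test → distressed (pays 115).
Distressed: 115 − 5 = 110 ≥ 208 − 164 = 44. Holds regardless of c. ✓
Solvent: 208 − c ≥ 115 − 27, so c ≤ 208 − 88 = 120.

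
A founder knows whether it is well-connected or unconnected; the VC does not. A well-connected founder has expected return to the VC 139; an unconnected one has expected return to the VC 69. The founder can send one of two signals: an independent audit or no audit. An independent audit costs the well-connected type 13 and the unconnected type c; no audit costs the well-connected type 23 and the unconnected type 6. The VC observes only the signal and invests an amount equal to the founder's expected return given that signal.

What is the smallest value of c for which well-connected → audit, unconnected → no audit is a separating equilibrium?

76

Under separation: audit → well-connected (pays 139); no audit → unconnected (pays 69).
Well-connected: 139 − 13 = 126 ≥ 69 − 23 = 46. Holds regardless of c. ✓
Unconnected: 69 − 6 ≥ 139 − c, so c ≥ 139 − 63 = 76.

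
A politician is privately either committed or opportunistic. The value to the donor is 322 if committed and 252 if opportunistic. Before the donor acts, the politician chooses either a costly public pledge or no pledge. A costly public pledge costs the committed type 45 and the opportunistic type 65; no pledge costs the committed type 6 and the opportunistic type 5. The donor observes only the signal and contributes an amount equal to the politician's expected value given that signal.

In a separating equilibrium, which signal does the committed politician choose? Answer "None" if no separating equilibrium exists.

Try committed → pledge, opportunistic → no pledge:
  Under separation the donor infers type exactly: pledge → committed (pays 322), no pledge → opportunistic (pays 252).
  Committed: pledge gives 322 − 45 = 277; no pledge gives 252 − 6 = 246. No deviation. ✓
  Opportunistic: no pledge gives 252 − 5 = 247; pledge gives 322 − 65 = 257. Would deviate. ✗
Try committed → no pledge, opportunistic → pledge:
  Under separation the donor infers type exactly: no pledge → committed (pays 322), pledge → opportunistic (pays 252).
  Committed: no pledge gives 322 − 6 = 316; pledge gives 252 − 45 = 207. No deviation. ✓
  Opportunistic: pledge gives 252 − 65 = 187; no pledge gives 322 − 5 = 317. Would deviate. ✗
Neither assignment is incentive-compatible.

None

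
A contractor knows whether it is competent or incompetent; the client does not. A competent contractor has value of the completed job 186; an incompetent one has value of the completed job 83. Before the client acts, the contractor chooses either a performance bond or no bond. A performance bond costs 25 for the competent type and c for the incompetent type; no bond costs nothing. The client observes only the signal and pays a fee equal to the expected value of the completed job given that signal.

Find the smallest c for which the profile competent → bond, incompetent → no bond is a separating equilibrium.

103

Under separation: bond → competent (pays 186); no bond → incompetent (pays 83).
Competent: 186 − 25 = 161 ≥ 83 − 0 = 83. Holds regardless of c. ✓
Incompetent: 83 − 0 ≥ 186 − c, so c ≥ 186 − 83 = 103.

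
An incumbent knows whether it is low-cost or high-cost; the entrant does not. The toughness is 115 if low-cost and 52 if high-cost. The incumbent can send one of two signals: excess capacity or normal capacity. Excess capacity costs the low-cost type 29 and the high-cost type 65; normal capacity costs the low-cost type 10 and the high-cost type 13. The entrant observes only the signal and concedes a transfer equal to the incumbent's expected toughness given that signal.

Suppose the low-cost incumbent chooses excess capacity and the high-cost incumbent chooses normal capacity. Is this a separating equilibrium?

No

If types separate, excess capacity earns payment 115 and normal capacity earns 52.
Low-cost: excess capacity gives 115 − 29 = 86; normal capacity gives 52 − 10 = 42. No deviation. ✓
High-cost: normal capacity gives 52 − 13 = 39; excess capacity gives 115 − 65 = 50. Would deviate. ✗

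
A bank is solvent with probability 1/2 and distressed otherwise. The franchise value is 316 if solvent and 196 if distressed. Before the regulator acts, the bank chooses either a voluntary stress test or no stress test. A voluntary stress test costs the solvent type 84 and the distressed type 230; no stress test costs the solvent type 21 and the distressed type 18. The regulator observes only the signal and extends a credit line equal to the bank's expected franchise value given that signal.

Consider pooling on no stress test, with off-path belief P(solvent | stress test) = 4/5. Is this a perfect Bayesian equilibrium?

Yes

At the pooled signal (no stress test) the regulator holds the prior 1/2 and pays 1/2·316 + 1/2·196 = 256. Off-path (stress test) belief 4/5 gives 4/5·316 + 1/5·196 = 292.
Solvent: no stress test gives 256 − 21 = 235; stress test gives 292 − 84 = 208. Stays. ✓
Distressed: no stress test gives 256 − 18 = 238; stress test gives 292 − 230 = 62. Stays. ✓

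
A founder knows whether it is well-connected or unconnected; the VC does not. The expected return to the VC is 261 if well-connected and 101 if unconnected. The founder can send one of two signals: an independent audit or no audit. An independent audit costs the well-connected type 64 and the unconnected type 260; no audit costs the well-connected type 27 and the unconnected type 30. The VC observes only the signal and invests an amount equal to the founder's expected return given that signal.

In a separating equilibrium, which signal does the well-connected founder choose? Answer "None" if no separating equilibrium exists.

audit

Try well-connected → audit, unconnected → no audit:
  If types separate, audit earns payment 261 and no audit earns 101.
  Well-connected: audit gives 261 − 64 = 197; no audit gives 101 − 27 = 74. No deviation. ✓
  Unconnected: no audit gives 101 − 30 = 71; audit gives 261 − 260 = 1. No deviation. ✓
Both hold — the well-connected type sends audit.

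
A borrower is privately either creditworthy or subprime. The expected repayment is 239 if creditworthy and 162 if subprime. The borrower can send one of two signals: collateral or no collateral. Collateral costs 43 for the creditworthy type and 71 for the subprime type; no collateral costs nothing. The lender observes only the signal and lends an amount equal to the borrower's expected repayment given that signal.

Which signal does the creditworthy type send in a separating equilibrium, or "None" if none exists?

None

Try creditworthy → collateral, subprime → no collateral:
  Under separation the lender infers type exactly: collateral → creditworthy (pays 239), no collateral → subprime (pays 162).
  Creditworthy: collateral gives 239 − 43 = 196; no collateral gives 162 − 0 = 162. No deviation. ✓
  Subprime: no collateral gives 162 − 0 = 162; collateral gives 239 − 71 = 168. Would deviate. ✗
Try creditworthy → no collateral, subprime → collateral:
  Under separation the lender infers type exactly: no collateral → creditworthy (pays 239), collateral → subprime (pays 162).
  Creditworthy: no collateral gives 239 − 0 = 239; collateral gives 162 − 43 = 119. No deviation. ✓
  Subprime: collateral gives 162 − 71 = 91; no collateral gives 239 − 0 = 239. Would deviate. ✗
Neither assignment is incentive-compatible.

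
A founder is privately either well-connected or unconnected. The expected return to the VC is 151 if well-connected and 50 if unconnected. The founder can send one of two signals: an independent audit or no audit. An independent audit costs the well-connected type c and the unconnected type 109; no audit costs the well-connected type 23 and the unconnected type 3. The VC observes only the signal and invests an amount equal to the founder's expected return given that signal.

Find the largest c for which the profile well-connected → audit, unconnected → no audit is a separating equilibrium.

124

Under separation: audit → well-connected (pays 151); no audit → unconnected (pays 50).
Unconnected: 50 − 3 = 47 ≥ 151 − 109 = 42. Holds regardless of c. ✓
Well-connected: 151 − c ≥ 50 − 23, so c ≤ 151 − 27 = 124.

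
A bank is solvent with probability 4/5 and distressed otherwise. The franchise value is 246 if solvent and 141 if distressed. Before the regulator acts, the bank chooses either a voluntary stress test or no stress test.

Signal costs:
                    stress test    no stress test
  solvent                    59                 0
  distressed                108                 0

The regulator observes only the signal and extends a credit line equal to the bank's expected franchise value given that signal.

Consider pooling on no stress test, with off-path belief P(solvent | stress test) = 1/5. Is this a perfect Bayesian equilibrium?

At the pooled signal (no stress test) the regulator holds the prior 4/5 and pays 4/5·246 + 1/5·141 = 225. Off-path (stress test) belief 1/5 gives 1/5·246 + 4/5·141 = 162.
Solvent: no stress test gives 225 − 0 = 225; stress test gives 162 − 59 = 103. Stays. ✓
Distressed: no stress test gives 225 − 0 = 225; stress test gives 162 − 108 = 54. Stays. ✓

Yes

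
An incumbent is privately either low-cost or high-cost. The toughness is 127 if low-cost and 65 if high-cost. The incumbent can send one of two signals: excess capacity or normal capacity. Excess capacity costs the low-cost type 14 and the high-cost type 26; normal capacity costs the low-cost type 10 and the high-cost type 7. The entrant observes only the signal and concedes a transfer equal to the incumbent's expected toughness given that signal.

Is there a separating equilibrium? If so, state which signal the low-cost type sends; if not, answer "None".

Try low-cost → excess capacity, high-cost → normal capacity:
  If types separate, excess capacity earns payment 127 and normal capacity earns 65.
  Low-cost: excess capacity gives 127 − 14 = 113; normal capacity gives 65 − 10 = 55. No deviation. ✓
  High-cost: normal capacity gives 65 − 7 = 58; excess capacity gives 127 − 26 = 101. Would deviate. ✗
Try low-cost → normal capacity, high-cost → excess capacity:
  If types separate, normal capacity earns payment 127 and excess capacity earns 65.
  Low-cost: normal capacity gives 127 − 10 = 117; excess capacity gives 65 − 14 = 51. No deviation. ✓
  High-cost: excess capacity gives 65 − 26 = 39; normal capacity gives 127 − 7 = 120. Would deviate. ✗
Neither assignment is incentive-compatible.

None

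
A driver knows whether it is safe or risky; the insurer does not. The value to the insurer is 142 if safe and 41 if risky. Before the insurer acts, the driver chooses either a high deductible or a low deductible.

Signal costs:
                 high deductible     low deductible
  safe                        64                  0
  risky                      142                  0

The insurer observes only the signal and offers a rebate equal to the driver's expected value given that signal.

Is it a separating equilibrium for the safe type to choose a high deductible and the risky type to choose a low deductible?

Yes

If types separate, high deductible earns payment 142 and low deductible earns 41.
Safe: high deductible gives 142 − 64 = 78; low deductible gives 41 − 0 = 41. No deviation. ✓
Risky: low deductible gives 41 − 0 = 41; high deductible gives 142 − 142 = 0. No deviation. ✓
Neither type gains from mimicking the other.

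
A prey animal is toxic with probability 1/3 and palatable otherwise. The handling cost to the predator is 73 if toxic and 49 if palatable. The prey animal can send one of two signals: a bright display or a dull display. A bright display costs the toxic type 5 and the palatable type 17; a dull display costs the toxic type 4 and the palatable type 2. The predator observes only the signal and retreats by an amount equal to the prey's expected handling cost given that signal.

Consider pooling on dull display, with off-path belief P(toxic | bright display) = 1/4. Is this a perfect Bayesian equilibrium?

Yes

At the pooled signal (dull display) the predator holds the prior 1/3 and pays 1/3·73 + 2/3·49 = 57. Off-path (bright display) belief 1/4 gives 1/4·73 + 3/4·49 = 55.
Toxic: dull display gives 57 − 4 = 53; bright display gives 55 − 5 = 50. Stays. ✓
Palatable: dull display gives 57 − 2 = 55; bright display gives 55 − 17 = 38. Stays. ✓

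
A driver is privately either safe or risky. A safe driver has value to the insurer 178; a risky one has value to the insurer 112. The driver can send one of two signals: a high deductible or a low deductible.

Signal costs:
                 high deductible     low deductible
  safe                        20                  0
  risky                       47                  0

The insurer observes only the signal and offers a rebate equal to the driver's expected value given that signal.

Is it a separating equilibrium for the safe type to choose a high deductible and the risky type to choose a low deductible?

Under separation the insurer infers type exactly: high deductible → safe (pays 178), low deductible → risky (pays 112).
Safe: high deductible gives 178 − 20 = 158; low deductible gives 112 − 0 = 112. No deviation. ✓
Risky: low deductible gives 112 − 0 = 112; high deductible gives 178 − 47 = 131. Would deviate. ✗

No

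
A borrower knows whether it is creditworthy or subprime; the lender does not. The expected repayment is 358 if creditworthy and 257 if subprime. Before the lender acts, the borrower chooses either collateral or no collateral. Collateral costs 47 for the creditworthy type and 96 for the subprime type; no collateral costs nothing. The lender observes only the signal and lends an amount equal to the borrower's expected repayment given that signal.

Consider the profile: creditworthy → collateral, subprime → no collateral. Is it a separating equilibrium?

Under separation the lender infers type exactly: collateral → creditworthy (pays 358), no collateral → subprime (pays 257).
Creditworthy: collateral gives 358 − 47 = 311; no collateral gives 257 − 0 = 257. No deviation. ✓
Subprime: no collateral gives 257 − 0 = 257; collateral gives 358 − 96 = 262. Would deviate. ✗

No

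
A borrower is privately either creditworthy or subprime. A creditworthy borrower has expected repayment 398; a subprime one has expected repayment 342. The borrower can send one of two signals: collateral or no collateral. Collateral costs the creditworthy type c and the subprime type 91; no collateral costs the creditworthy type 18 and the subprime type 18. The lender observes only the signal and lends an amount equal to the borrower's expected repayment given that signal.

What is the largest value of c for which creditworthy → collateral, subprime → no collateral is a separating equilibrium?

74

Under separation: collateral → creditworthy (pays 398); no collateral → subprime (pays 342).
Subprime: 342 − 18 = 324 ≥ 398 − 91 = 307. Holds regardless of c. ✓
Creditworthy: 398 − c ≥ 342 − 18, so c ≤ 398 − 324 = 74.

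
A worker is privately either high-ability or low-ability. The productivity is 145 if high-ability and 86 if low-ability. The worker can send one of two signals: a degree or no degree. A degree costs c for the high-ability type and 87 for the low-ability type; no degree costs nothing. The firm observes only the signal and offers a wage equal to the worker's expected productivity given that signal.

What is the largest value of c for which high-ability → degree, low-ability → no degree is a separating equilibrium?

59

Under separation: degree → high-ability (pays 145); no degree → low-ability (pays 86).
Low-ability: 86 − 0 = 86 ≥ 145 − 87 = 58. Holds regardless of c. ✓
High-ability: 145 − c ≥ 86 − 0, so c ≤ 145 − 86 = 59.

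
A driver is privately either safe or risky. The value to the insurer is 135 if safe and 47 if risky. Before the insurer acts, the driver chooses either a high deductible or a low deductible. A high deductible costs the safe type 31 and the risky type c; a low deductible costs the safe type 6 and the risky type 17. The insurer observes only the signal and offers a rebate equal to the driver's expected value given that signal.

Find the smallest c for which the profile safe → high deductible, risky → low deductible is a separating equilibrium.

Under separation: high deductible → safe (pays 135); low deductible → risky (pays 47).
Safe: 135 − 31 = 104 ≥ 47 − 6 = 41. Holds regardless of c. ✓
Risky: 47 − 17 ≥ 135 − c, so c ≥ 135 − 30 = 105.

105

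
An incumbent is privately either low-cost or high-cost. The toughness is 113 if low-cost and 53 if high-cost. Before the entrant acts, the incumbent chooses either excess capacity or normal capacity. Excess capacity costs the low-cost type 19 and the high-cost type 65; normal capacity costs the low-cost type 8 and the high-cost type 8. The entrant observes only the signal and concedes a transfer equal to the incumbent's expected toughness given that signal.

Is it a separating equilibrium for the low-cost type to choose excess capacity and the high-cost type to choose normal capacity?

If types separate, excess capacity earns payment 113 and normal capacity earns 53.
Low-cost: excess capacity gives 113 − 19 = 94; normal capacity gives 53 − 8 = 45. No deviation. ✓
High-cost: normal capacity gives 53 − 8 = 45; excess capacity gives 113 − 65 = 48. Would deviate. ✗

No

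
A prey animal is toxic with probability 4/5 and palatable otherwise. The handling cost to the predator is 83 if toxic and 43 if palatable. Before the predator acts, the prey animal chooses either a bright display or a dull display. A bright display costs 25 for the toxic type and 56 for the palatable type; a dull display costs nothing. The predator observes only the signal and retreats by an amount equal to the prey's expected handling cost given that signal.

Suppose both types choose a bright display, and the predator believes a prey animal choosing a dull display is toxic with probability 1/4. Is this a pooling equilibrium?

At the pooled signal (bright display) the predator holds the prior 4/5 and pays 4/5·83 + 1/5·43 = 75. Off-path (dull display) belief 1/4 gives 1/4·83 + 3/4·43 = 53.
Toxic: bright display gives 75 − 25 = 50; dull display gives 53 − 0 = 53. Deviates. ✗
Palatable: bright display gives 75 − 56 = 19; dull display gives 53 − 0 = 53. Deviates. ✗

No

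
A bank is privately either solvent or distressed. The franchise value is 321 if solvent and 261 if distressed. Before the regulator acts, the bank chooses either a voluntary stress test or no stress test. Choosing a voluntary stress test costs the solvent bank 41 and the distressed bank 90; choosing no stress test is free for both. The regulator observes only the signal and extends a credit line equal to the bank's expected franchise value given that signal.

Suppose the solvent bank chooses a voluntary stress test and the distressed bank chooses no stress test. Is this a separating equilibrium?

If types separate, stress test earns payment 321 and no stress test earns 261.
Solvent: stress test gives 321 − 41 = 280; no stress test gives 261 − 0 = 261. No deviation. ✓
Distressed: no stress test gives 261 − 0 = 261; stress test gives 321 − 90 = 231. No deviation. ✓
Both incentive constraints hold.

Yes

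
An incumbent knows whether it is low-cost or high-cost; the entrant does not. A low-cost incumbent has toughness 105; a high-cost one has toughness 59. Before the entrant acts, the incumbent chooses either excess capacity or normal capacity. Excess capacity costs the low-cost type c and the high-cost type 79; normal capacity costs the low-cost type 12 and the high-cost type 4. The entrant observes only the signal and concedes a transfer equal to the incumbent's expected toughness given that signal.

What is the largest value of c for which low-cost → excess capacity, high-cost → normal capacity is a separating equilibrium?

58

Under separation: excess capacity → low-cost (pays 105); normal capacity → high-cost (pays 59).
High-cost: 59 − 4 = 55 ≥ 105 − 79 = 26. Holds regardless of c. ✓
Low-cost: 105 − c ≥ 59 − 12, so c ≤ 105 − 47 = 58.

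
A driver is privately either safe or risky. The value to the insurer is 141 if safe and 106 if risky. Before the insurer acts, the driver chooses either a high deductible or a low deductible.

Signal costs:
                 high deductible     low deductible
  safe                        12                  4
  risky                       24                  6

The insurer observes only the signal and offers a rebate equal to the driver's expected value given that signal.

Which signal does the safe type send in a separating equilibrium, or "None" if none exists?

None

Try safe → high deductible, risky → low deductible:
  Under separation the insurer infers type exactly: high deductible → safe (pays 141), low deductible → risky (pays 106).
  Safe: high deductible gives 141 − 12 = 129; low deductible gives 106 − 4 = 102. No deviation. ✓
  Risky: low deductible gives 106 − 6 = 100; high deductible gives 141 − 24 = 117. Would deviate. ✗
Try safe → low deductible, risky → high deductible:
  Under separation the insurer infers type exactly: low deductible → safe (pays 141), high deductible → risky (pays 106).
  Safe: low deductible gives 141 − 4 = 137; high deductible gives 106 − 12 = 94. No deviation. ✓
  Risky: high deductible gives 106 − 24 = 82; low deductible gives 141 − 6 = 135. Would deviate. ✗
Neither assignment is incentive-compatible.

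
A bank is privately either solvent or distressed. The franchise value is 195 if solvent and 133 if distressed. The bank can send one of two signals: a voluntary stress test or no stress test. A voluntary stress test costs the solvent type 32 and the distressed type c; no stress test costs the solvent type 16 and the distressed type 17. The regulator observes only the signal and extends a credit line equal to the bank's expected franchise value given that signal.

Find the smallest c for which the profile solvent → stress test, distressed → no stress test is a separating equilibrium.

Under separation: stress test → solvent (pays 195); no stress test → distressed (pays 133).
Solvent: 195 − 32 = 163 ≥ 133 − 16 = 117. Holds regardless of c. ✓
Distressed: 133 − 17 ≥ 195 − c, so c ≥ 195 − 116 = 79.

79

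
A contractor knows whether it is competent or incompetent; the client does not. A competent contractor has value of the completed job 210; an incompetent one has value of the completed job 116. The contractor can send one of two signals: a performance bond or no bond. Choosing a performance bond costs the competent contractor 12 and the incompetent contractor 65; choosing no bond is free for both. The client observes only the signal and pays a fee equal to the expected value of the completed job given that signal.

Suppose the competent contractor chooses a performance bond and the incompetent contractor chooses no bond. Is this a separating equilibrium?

No

If types separate, bond earns payment 210 and no bond earns 116.
Competent: bond gives 210 − 12 = 198; no bond gives 116 − 0 = 116. No deviation. ✓
Incompetent: no bond gives 116 − 0 = 116; bond gives 210 − 65 = 145. Would deviate. ✗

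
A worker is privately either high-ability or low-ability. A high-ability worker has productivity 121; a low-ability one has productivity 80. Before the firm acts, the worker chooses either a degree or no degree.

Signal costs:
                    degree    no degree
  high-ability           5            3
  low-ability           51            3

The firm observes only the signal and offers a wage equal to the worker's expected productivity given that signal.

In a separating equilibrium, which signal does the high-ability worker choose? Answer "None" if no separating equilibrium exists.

Try high-ability → degree, low-ability → no degree:
  Under separation the firm infers type exactly: degree → high-ability (pays 121), no degree → low-ability (pays 80).
  High-ability: degree gives 121 − 5 = 116; no degree gives 80 − 3 = 77. No deviation. ✓
  Low-ability: no degree gives 80 − 3 = 77; degree gives 121 − 51 = 70. No deviation. ✓
Both hold — the high-ability type sends degree.

degree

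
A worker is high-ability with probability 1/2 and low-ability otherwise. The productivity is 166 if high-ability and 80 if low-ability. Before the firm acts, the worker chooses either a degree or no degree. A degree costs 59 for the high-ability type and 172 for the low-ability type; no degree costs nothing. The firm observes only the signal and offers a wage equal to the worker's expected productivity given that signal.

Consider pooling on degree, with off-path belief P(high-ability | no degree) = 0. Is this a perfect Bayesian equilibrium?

On the equilibrium path (degree) the firm holds the prior 1/2 and pays 1/2·166 + 1/2·80 = 123. Off-path (no degree) belief 0 gives 0·166 + 1·80 = 80.
High-ability: degree gives 123 − 59 = 64; no degree gives 80 − 0 = 80. Deviates. ✗
Low-ability: degree gives 123 − 172 = -49; no degree gives 80 − 0 = 80. Deviates. ✗

No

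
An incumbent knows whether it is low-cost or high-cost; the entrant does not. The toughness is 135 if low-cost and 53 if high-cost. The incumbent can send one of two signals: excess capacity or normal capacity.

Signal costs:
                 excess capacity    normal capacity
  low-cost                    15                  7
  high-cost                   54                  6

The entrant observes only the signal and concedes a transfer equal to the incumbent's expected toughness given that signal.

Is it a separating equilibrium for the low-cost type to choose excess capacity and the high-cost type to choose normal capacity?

No

Under separation the entrant infers type exactly: excess capacity → low-cost (pays 135), normal capacity → high-cost (pays 53).
Low-cost: excess capacity gives 135 − 15 = 120; normal capacity gives 53 − 7 = 46. No deviation. ✓
High-cost: normal capacity gives 53 − 6 = 47; excess capacity gives 135 − 54 = 81. Would deviate. ✗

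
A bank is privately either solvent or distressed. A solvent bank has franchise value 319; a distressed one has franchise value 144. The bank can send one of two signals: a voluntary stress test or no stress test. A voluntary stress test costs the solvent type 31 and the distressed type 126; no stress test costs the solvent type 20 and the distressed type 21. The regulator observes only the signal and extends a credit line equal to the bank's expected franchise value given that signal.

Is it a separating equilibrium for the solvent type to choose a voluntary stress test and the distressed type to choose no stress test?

No

Under separation the regulator infers type exactly: stress test → solvent (pays 319), no stress test → distressed (pays 144).
Solvent: stress test gives 319 − 31 = 288; no stress test gives 144 − 20 = 124. No deviation. ✓
Distressed: no stress test gives 144 − 21 = 123; stress test gives 319 − 126 = 193. Would deviate. ✗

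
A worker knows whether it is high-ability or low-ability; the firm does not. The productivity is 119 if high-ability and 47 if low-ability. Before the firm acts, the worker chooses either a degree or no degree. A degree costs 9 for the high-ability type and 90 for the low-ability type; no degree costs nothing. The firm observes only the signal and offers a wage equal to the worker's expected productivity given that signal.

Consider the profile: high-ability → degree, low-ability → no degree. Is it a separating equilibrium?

Yes

Under separation the firm infers type exactly: degree → high-ability (pays 119), no degree → low-ability (pays 47).
High-ability: degree gives 119 − 9 = 110; no degree gives 47 − 0 = 47. No deviation. ✓
Low-ability: no degree gives 47 − 0 = 47; degree gives 119 − 90 = 29. No deviation. ✓
Neither type gains from mimicking the other.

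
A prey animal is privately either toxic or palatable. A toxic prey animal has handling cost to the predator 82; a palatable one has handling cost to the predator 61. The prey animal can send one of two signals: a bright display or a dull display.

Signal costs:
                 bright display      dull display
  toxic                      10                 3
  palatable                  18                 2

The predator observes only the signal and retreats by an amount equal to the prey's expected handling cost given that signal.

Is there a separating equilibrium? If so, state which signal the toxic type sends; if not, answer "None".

None

Try toxic → bright display, palatable → dull display:
  If types separate, bright display earns payment 82 and dull display earns 61.
  Toxic: bright display gives 82 − 10 = 72; dull display gives 61 − 3 = 58. No deviation. ✓
  Palatable: dull display gives 61 − 2 = 59; bright display gives 82 − 18 = 64. Would deviate. ✗
Try toxic → dull display, palatable → bright display:
  If types separate, dull display earns payment 82 and bright display earns 61.
  Toxic: dull display gives 82 − 3 = 79; bright display gives 61 − 10 = 51. No deviation. ✓
  Palatable: bright display gives 61 − 18 = 43; dull display gives 82 − 2 = 80. Would deviate. ✗
Neither assignment is incentive-compatible.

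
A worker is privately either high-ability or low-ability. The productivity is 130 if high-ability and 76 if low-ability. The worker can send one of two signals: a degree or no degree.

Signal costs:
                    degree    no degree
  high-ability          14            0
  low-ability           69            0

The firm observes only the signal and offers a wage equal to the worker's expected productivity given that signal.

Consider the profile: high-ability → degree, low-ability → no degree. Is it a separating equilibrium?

Yes

Under separation the firm infers type exactly: degree → high-ability (pays 130), no degree → low-ability (pays 76).
High-ability: degree gives 130 − 14 = 116; no degree gives 76 − 0 = 76. No deviation. ✓
Low-ability: no degree gives 76 − 0 = 76; degree gives 130 − 69 = 61. No deviation. ✓
Both incentive constraints hold.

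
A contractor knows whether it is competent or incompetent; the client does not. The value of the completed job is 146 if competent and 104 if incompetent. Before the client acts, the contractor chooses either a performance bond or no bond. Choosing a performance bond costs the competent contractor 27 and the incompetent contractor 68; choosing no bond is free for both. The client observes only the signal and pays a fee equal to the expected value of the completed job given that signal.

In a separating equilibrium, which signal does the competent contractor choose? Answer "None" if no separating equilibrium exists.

Try competent → bond, incompetent → no bond:
  Under separation the client infers type exactly: bond → competent (pays 146), no bond → incompetent (pays 104).
  Competent: bond gives 146 − 27 = 119; no bond gives 104 − 0 = 104. No deviation. ✓
  Incompetent: no bond gives 104 − 0 = 104; bond gives 146 − 68 = 78. No deviation. ✓
Both hold — the competent type sends bond.

bond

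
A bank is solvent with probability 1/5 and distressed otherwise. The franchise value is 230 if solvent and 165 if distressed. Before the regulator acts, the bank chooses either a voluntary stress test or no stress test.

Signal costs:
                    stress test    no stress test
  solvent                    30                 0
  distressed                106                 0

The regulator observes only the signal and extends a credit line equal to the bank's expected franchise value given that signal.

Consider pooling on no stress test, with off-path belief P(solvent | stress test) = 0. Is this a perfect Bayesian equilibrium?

At the pooled signal (no stress test) the regulator holds the prior 1/5 and pays 1/5·230 + 4/5·165 = 178. Off-path (stress test) belief 0 gives 0·230 + 1·165 = 165.
Solvent: no stress test gives 178 − 0 = 178; stress test gives 165 − 30 = 135. Stays. ✓
Distressed: no stress test gives 178 − 0 = 178; stress test gives 165 − 106 = 59. Stays. ✓

Yes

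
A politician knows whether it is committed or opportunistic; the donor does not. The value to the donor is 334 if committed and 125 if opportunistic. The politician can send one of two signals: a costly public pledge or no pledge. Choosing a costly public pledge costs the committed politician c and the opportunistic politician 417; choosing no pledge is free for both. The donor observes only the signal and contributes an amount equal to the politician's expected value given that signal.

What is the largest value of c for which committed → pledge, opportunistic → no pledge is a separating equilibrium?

209

Under separation: pledge → committed (pays 334); no pledge → opportunistic (pays 125).
Opportunistic: 125 − 0 = 125 ≥ 334 − 417 = -83. Holds regardless of c. ✓
Committed: 334 − c ≥ 125 − 0, so c ≤ 334 − 125 = 209.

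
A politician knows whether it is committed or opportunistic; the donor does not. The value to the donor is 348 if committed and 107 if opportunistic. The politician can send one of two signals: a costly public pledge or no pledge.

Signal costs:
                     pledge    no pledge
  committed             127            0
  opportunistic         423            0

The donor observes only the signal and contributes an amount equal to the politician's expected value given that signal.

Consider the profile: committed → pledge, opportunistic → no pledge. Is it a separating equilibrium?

If types separate, pledge earns payment 348 and no pledge earns 107.
Committed: pledge gives 348 − 127 = 221; no pledge gives 107 − 0 = 107. No deviation. ✓
Opportunistic: no pledge gives 107 − 0 = 107; pledge gives 348 − 423 = -75. No deviation. ✓
Both incentive constraints hold.

Yes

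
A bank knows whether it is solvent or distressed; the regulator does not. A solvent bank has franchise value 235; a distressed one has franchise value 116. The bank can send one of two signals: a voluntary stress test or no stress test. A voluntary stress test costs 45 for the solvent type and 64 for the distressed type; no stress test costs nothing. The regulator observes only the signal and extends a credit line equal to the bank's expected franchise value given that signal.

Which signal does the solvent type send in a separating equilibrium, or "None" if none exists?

Try solvent → stress test, distressed → no stress test:
  If types separate, stress test earns payment 235 and no stress test earns 116.
  Solvent: stress test gives 235 − 45 = 190; no stress test gives 116 − 0 = 116. No deviation. ✓
  Distressed: no stress test gives 116 − 0 = 116; stress test gives 235 − 64 = 171. Would deviate. ✗
Try solvent → no stress test, distressed → stress test:
  If types separate, no stress test earns payment 235 and stress test earns 116.
  Solvent: no stress test gives 235 − 0 = 235; stress test gives 116 − 45 = 71. No deviation. ✓
  Distressed: stress test gives 116 − 64 = 52; no stress test gives 235 − 0 = 235. Would deviate. ✗
Neither assignment is incentive-compatible.

None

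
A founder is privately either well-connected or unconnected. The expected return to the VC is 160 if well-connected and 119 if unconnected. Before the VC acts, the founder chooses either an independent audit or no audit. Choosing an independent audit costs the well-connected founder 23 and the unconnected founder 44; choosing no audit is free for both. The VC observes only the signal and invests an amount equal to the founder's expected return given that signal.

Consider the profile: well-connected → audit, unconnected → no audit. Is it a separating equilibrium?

Yes

Under separation the VC infers type exactly: audit → well-connected (pays 160), no audit → unconnected (pays 119).
Well-connected: audit gives 160 − 23 = 137; no audit gives 119 − 0 = 119. No deviation. ✓
Unconnected: no audit gives 119 − 0 = 119; audit gives 160 − 44 = 116. No deviation. ✓
Neither type gains from mimicking the other.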